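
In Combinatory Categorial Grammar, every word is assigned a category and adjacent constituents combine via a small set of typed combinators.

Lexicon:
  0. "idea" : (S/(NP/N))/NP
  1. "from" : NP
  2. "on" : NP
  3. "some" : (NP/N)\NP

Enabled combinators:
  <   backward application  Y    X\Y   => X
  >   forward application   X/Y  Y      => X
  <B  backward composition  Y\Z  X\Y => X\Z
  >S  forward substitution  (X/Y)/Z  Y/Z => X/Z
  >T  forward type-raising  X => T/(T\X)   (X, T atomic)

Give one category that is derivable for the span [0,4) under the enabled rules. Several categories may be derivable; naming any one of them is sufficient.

S

[0,4] S   >
  [0,2] S/(NP/N)   >
    [0,1] "idea" : (S/(NP/N))/NP
    [1,2] "from" : NP
  [2,4] NP/N   <
    [2,3] "on" : NP
    [3,4] "some" : (NP/N)\NP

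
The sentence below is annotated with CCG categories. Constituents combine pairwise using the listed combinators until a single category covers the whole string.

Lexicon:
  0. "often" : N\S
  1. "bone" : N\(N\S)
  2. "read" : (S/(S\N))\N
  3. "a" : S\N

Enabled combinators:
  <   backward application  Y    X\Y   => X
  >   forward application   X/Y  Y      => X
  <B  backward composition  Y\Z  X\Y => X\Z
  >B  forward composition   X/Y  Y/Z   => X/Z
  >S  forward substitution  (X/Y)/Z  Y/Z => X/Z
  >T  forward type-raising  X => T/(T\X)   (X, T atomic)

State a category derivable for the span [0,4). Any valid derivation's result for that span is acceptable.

[0,4] S   >
  [0,3] S/(S\N)   <
    [0,2] N   <
      [0,1] "often" : N\S
      [1,2] "bone" : N\(N\S)
    [2,3] "read" : (S/(S\N))\N
  [3,4] "a" : S\N

S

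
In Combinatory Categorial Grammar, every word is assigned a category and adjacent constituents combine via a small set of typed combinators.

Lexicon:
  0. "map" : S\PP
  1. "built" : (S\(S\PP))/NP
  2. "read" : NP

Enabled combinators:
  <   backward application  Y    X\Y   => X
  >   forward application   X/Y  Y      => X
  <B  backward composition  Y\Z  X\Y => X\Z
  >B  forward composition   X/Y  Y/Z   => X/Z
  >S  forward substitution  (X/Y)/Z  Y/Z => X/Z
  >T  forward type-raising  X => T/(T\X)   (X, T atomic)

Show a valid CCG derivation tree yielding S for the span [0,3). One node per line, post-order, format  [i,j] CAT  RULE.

[0,3] S   <
  [0,1] "map" : S\PP
  [1,3] S\(S\PP)   >
    [1,2] "built" : (S\(S\PP))/NP
    [2,3] "read" : NP

[0,1] S\PP  lex  "map"
[1,2] (S\(S\PP))/NP  lex  "built"
[2,3] NP  lex  "read"
[1,3] S\(S\PP)  >  k=2
[0,3] S  <  k=1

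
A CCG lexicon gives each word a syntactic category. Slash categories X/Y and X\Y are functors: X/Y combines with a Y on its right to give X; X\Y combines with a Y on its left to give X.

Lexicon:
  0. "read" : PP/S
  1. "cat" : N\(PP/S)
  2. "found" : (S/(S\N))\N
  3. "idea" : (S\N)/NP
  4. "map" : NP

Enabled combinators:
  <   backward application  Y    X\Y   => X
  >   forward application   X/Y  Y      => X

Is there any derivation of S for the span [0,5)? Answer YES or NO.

[0,5] S   >
  [0,3] S/(S\N)   <
    [0,2] N   <
      [0,1] "read" : PP/S
      [1,2] "cat" : N\(PP/S)
    [2,3] "found" : (S/(S\N))\N
  [3,5] S\N   >
    [3,4] "idea" : (S\N)/NP
    [4,5] "map" : NP

YES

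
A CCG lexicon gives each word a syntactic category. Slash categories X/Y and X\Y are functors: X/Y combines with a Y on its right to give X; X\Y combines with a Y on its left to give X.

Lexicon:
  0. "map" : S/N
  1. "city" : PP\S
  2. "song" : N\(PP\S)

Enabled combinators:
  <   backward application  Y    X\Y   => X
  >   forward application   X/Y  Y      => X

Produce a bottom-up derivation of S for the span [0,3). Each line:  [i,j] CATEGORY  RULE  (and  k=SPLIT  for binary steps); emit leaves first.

[0,3] S   >
  [0,1] "map" : S/N
  [1,3] N   <
    [1,2] "city" : PP\S
    [2,3] "song" : N\(PP\S)

[0,1] S/N  lex  "map"
[1,2] PP\S  lex  "city"
[2,3] N\(PP\S)  lex  "song"
[1,3] N  <  k=2
[0,3] S  >  k=1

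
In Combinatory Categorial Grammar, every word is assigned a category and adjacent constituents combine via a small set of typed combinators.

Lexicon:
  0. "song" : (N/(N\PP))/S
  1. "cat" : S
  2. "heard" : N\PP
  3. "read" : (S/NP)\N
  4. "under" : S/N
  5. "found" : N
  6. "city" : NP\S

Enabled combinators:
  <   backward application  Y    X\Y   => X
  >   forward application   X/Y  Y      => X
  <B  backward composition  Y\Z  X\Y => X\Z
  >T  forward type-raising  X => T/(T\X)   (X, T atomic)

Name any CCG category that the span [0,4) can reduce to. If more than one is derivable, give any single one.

[0,7] S   >
  [0,4] S/NP   <
    [0,3] N   >
      [0,2] N/(N\PP)   >
        [0,1] "song" : (N/(N\PP))/S
        [1,2] "cat" : S
      [2,3] "heard" : N\PP
    [3,4] "read" : (S/NP)\N
  [4,7] NP   <
    [4,6] S   >
      [4,5] "under" : S/N
      [5,6] "found" : N
    [6,7] "city" : NP\S

S/NP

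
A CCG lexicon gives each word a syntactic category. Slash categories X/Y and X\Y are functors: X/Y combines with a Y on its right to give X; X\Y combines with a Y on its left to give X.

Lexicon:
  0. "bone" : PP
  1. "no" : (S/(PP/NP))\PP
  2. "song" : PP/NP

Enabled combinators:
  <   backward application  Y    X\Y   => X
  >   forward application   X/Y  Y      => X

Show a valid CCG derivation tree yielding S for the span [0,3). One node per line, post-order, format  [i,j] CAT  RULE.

[0,1] PP  lex  "bone"
[1,2] (S/(PP/NP))\PP  lex  "no"
[0,2] S/(PP/NP)  <  k=1
[2,3] PP/NP  lex  "song"
[0,3] S  >  k=2

[0,3] S   >
  [0,2] S/(PP/NP)   <
    [0,1] "bone" : PP
    [1,2] "no" : (S/(PP/NP))\PP
  [2,3] "song" : PP/NP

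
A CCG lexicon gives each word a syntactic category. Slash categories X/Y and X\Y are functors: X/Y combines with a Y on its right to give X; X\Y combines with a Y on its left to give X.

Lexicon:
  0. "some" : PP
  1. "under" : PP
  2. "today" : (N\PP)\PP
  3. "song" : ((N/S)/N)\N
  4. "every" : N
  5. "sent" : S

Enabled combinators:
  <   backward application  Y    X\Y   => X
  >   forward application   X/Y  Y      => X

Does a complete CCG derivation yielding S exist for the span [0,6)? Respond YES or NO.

PP PP (N\PP)\PP ((N/S)/N)\N N S
CKY chart[0,6] = {N}; S ∉ chart

NO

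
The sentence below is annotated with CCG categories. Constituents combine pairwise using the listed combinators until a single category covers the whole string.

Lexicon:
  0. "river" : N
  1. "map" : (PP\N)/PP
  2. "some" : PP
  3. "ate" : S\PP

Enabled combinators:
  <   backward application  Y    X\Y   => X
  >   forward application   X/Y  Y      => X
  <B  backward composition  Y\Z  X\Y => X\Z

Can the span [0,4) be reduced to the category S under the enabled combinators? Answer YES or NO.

[0,4] S   <
  [0,1] "river" : N
  [1,4] S\N   <B
    [1,3] PP\N   >
      [1,2] "map" : (PP\N)/PP
      [2,3] "some" : PP
    [3,4] "ate" : S\PP

YES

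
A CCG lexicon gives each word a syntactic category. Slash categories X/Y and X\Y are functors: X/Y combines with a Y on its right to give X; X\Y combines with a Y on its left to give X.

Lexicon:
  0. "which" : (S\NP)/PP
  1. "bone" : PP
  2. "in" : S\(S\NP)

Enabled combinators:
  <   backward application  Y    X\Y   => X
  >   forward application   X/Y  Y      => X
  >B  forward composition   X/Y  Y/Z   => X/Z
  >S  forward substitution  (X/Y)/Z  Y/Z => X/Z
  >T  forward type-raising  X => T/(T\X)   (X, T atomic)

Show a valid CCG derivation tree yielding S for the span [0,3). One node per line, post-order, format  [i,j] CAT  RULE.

[0,1] (S\NP)/PP  lex  "which"
[1,2] PP  lex  "bone"
[0,2] S\NP  >  k=1
[2,3] S\(S\NP)  lex  "in"
[0,3] S  <  k=2

[0,3] S   <
  [0,2] S\NP   >
    [0,1] "which" : (S\NP)/PP
    [1,2] "bone" : PP
  [2,3] "in" : S\(S\NP)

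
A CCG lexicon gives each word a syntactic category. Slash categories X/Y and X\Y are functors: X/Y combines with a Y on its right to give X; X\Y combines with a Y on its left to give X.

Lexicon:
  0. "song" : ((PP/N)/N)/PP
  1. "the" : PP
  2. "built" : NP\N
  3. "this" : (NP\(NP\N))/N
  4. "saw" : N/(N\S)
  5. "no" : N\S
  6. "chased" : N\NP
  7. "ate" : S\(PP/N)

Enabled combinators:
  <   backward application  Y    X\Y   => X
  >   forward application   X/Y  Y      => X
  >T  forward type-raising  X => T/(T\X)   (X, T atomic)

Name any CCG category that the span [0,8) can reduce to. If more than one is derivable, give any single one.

S

[0,8] S   <
  [0,7] PP/N   >
    [0,2] (PP/N)/N   >
      [0,1] "song" : ((PP/N)/N)/PP
      [1,2] "the" : PP
    [2,7] N   <
      [2,6] NP   <
        [2,3] "built" : NP\N
        [3,6] NP\(NP\N)   >
          [3,4] "this" : (NP\(NP\N))/N
          [4,6] N   >
            [4,5] "saw" : N/(N\S)
            [5,6] "no" : N\S
      [6,7] "chased" : N\NP
  [7,8] "ate" : S\(PP/N)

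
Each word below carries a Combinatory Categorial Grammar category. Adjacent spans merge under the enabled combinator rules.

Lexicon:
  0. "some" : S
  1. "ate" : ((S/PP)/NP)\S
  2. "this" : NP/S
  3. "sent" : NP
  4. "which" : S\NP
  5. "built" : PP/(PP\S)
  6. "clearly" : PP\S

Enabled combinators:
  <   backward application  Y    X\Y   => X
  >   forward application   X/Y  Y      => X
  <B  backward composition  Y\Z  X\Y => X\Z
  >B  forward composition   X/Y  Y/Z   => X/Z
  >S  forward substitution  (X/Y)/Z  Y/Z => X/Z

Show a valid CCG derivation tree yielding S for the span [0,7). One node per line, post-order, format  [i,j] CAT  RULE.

[0,7] S   >
  [0,5] S/PP   >
    [0,2] (S/PP)/NP   <
      [0,1] "some" : S
      [1,2] "ate" : ((S/PP)/NP)\S
    [2,5] NP   >
      [2,3] "this" : NP/S
      [3,5] S   <
        [3,4] "sent" : NP
        [4,5] "which" : S\NP
  [5,7] PP   >
    [5,6] "built" : PP/(PP\S)
    [6,7] "clearly" : PP\S

[0,1] S  lex  "some"
[1,2] ((S/PP)/NP)\S  lex  "ate"
[0,2] (S/PP)/NP  <  k=1
[2,3] NP/S  lex  "this"
[3,4] NP  lex  "sent"
[4,5] S\NP  lex  "which"
[3,5] S  <  k=4
[2,5] NP  >  k=3
[0,5] S/PP  >  k=2
[5,6] PP/(PP\S)  lex  "built"
[6,7] PP\S  lex  "clearly"
[5,7] PP  >  k=6
[0,7] S  >  k=5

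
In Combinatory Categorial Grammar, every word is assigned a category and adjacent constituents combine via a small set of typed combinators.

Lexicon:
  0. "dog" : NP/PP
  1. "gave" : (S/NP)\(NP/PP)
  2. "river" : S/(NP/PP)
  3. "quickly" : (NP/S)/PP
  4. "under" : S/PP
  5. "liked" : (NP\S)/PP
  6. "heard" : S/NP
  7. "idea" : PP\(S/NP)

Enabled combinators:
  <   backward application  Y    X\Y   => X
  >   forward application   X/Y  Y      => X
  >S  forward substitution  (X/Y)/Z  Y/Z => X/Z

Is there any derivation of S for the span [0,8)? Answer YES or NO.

YES

[0,8] S   >
  [0,2] S/NP   <
    [0,1] "dog" : NP/PP
    [1,2] "gave" : (S/NP)\(NP/PP)
  [2,8] NP   <
    [2,5] S   >
      [2,3] "river" : S/(NP/PP)
      [3,5] NP/PP   >S
        [3,4] "quickly" : (NP/S)/PP
        [4,5] "under" : S/PP
    [5,8] NP\S   >
      [5,6] "liked" : (NP\S)/PP
      [6,8] PP   <
        [6,7] "heard" : S/NP
        [7,8] "idea" : PP\(S/NP)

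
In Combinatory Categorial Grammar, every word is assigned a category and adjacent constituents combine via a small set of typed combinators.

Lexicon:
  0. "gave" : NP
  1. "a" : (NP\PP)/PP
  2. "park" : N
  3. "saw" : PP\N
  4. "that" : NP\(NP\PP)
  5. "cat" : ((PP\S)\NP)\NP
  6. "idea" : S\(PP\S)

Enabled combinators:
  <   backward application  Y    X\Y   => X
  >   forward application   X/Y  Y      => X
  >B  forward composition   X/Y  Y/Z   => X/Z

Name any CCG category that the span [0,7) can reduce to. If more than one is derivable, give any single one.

[0,7] S   <
  [0,6] PP\S   <
    [0,1] "gave" : NP
    [1,6] (PP\S)\NP   <
      [1,5] NP   <
        [1,4] NP\PP   >
          [1,2] "a" : (NP\PP)/PP
          [2,4] PP   <
            [2,3] "park" : N
            [3,4] "saw" : PP\N
        [4,5] "that" : NP\(NP\PP)
      [5,6] "cat" : ((PP\S)\NP)\NP
  [6,7] "idea" : S\(PP\S)

S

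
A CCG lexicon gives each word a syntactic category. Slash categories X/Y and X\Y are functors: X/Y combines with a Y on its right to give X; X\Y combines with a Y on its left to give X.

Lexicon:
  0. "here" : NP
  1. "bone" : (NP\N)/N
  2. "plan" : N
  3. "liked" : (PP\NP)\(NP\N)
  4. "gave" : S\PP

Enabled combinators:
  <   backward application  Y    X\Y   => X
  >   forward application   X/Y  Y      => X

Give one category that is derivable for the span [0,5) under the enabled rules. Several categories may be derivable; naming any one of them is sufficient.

S

[0,5] S   <
  [0,4] PP   <
    [0,1] "here" : NP
    [1,4] PP\NP   <
      [1,3] NP\N   >
        [1,2] "bone" : (NP\N)/N
        [2,3] "plan" : N
      [3,4] "liked" : (PP\NP)\(NP\N)
  [4,5] "gave" : S\PP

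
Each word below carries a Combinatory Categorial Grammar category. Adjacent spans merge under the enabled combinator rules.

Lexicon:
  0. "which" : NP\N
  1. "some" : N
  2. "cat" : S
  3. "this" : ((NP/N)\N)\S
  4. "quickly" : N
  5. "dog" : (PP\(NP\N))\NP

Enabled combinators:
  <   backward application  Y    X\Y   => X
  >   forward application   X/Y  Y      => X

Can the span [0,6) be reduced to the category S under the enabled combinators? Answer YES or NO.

NO

NP\N N S ((NP/N)\N)\S N (PP\(NP\N))\NP
CKY chart[0,6] = {PP}; S ∉ chart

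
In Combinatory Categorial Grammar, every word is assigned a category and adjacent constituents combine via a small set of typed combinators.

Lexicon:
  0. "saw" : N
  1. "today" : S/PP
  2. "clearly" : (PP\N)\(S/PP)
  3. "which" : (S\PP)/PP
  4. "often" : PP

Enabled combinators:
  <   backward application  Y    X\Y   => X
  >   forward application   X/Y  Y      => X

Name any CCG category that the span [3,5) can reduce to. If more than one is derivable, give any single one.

S\PP

[0,5] S   <
  [0,3] PP   <
    [0,1] "saw" : N
    [1,3] PP\N   <
      [1,2] "today" : S/PP
      [2,3] "clearly" : (PP\N)\(S/PP)
  [3,5] S\PP   >
    [3,4] "which" : (S\PP)/PP
    [4,5] "often" : PP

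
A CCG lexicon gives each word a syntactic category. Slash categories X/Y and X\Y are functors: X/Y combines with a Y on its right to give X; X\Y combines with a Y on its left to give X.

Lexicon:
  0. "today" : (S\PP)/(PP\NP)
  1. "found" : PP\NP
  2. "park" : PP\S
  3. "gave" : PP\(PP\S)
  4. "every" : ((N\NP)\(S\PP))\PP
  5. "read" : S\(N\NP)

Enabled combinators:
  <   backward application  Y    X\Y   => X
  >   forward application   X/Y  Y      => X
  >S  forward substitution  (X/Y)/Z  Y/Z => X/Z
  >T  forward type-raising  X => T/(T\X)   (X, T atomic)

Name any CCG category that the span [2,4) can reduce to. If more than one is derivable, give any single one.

[0,6] S   <
  [0,5] N\NP   <
    [0,2] S\PP   >
      [0,1] "today" : (S\PP)/(PP\NP)
      [1,2] "found" : PP\NP
    [2,5] (N\NP)\(S\PP)   <
      [2,4] PP   <
        [2,3] "park" : PP\S
        [3,4] "gave" : PP\(PP\S)
      [4,5] "every" : ((N\NP)\(S\PP))\PP
  [5,6] "read" : S\(N\NP)

PP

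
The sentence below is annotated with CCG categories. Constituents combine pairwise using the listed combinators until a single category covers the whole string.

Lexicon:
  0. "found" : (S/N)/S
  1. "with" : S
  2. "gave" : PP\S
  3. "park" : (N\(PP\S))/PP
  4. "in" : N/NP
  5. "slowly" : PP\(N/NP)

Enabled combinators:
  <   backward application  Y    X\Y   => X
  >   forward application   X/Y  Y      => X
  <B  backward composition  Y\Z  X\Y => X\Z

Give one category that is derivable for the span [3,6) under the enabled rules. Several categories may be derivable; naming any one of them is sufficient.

[0,6] S   >
  [0,2] S/N   >
    [0,1] "found" : (S/N)/S
    [1,2] "with" : S
  [2,6] N   <
    [2,3] "gave" : PP\S
    [3,6] N\(PP\S)   >
      [3,4] "park" : (N\(PP\S))/PP
      [4,6] PP   <
        [4,5] "in" : N/NP
        [5,6] "slowly" : PP\(N/NP)

N\(PP\S)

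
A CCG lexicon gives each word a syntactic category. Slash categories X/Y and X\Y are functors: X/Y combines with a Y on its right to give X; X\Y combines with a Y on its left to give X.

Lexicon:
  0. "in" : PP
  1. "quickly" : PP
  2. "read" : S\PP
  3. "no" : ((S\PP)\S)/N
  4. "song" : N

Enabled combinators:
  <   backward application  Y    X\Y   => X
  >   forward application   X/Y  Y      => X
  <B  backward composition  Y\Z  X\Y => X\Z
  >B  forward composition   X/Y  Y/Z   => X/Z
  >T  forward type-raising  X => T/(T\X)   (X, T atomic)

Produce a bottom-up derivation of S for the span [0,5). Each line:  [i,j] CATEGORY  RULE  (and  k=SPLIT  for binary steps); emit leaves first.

[0,5] S   <
  [0,1] "in" : PP
  [1,5] S\PP   <
    [1,3] S   <
      [1,2] "quickly" : PP
      [2,3] "read" : S\PP
    [3,5] (S\PP)\S   >
      [3,4] "no" : ((S\PP)\S)/N
      [4,5] "song" : N

[0,1] PP  lex  "in"
[1,2] PP  lex  "quickly"
[2,3] S\PP  lex  "read"
[1,3] S  <  k=2
[3,4] ((S\PP)\S)/N  lex  "no"
[4,5] N  lex  "song"
[3,5] (S\PP)\S  >  k=4
[1,5] S\PP  <  k=3
[0,5] S  <  k=1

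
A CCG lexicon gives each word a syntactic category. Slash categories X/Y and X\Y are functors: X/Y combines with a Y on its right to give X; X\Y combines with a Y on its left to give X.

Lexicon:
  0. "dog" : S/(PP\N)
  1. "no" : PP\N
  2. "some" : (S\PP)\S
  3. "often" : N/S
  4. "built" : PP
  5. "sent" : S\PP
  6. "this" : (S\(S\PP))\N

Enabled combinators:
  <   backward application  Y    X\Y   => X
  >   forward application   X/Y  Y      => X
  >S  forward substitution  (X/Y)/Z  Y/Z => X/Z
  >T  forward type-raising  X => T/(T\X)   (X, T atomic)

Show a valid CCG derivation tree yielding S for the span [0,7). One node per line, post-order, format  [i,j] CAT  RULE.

[0,7] S   <
  [0,3] S\PP   <
    [0,2] S   >
      [0,1] "dog" : S/(PP\N)
      [1,2] "no" : PP\N
    [2,3] "some" : (S\PP)\S
  [3,7] S\(S\PP)   <
    [3,6] N   >
      [3,4] "often" : N/S
      [4,6] S   >
        [4,5] S/(S\PP)   >T
          [4,5] "built" : PP
        [5,6] "sent" : S\PP
    [6,7] "this" : (S\(S\PP))\N

[0,1] S/(PP\N)  lex  "dog"
[1,2] PP\N  lex  "no"
[0,2] S  >  k=1
[2,3] (S\PP)\S  lex  "some"
[0,3] S\PP  <  k=2
[3,4] N/S  lex  "often"
[4,5] PP  lex  "built"
[4,5] S/(S\PP)  >T
[5,6] S\PP  lex  "sent"
[4,6] S  >  k=5
[3,6] N  >  k=4
[6,7] (S\(S\PP))\N  lex  "this"
[3,7] S\(S\PP)  <  k=6
[0,7] S  <  k=3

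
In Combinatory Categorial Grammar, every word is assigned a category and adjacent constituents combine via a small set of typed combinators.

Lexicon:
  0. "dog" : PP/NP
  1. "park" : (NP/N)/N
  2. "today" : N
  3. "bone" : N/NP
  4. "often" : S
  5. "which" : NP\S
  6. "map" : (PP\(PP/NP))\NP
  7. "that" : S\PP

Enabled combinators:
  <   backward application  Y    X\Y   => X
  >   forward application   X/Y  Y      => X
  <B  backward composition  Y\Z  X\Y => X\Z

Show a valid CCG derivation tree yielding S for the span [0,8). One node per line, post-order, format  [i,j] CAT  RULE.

[0,1] PP/NP  lex  "dog"
[1,2] (NP/N)/N  lex  "park"
[2,3] N  lex  "today"
[1,3] NP/N  >  k=2
[3,4] N/NP  lex  "bone"
[4,5] S  lex  "often"
[5,6] NP\S  lex  "which"
[4,6] NP  <  k=5
[3,6] N  >  k=4
[1,6] NP  >  k=3
[6,7] (PP\(PP/NP))\NP  lex  "map"
[1,7] PP\(PP/NP)  <  k=6
[0,7] PP  <  k=1
[7,8] S\PP  lex  "that"
[0,8] S  <  k=7

[0,8] S   <
  [0,7] PP   <
    [0,1] "dog" : PP/NP
    [1,7] PP\(PP/NP)   <
      [1,6] NP   >
        [1,3] NP/N   >
          [1,2] "park" : (NP/N)/N
          [2,3] "today" : N
        [3,6] N   >
          [3,4] "bone" : N/NP
          [4,6] NP   <
            [4,5] "often" : S
            [5,6] "which" : NP\S
      [6,7] "map" : (PP\(PP/NP))\NP
  [7,8] "that" : S\PP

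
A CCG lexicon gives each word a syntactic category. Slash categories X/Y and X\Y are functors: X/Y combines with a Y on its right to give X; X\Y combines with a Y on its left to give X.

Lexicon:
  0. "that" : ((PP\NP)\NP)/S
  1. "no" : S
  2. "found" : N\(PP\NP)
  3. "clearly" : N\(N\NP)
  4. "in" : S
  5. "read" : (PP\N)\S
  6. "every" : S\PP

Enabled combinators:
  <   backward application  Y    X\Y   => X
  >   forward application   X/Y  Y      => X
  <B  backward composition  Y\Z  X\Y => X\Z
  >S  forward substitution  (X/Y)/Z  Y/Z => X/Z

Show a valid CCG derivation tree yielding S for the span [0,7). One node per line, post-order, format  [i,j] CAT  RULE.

[0,1] ((PP\NP)\NP)/S  lex  "that"
[1,2] S  lex  "no"
[0,2] (PP\NP)\NP  >  k=1
[2,3] N\(PP\NP)  lex  "found"
[0,3] N\NP  <B  k=2
[3,4] N\(N\NP)  lex  "clearly"
[0,4] N  <  k=3
[4,5] S  lex  "in"
[5,6] (PP\N)\S  lex  "read"
[4,6] PP\N  <  k=5
[6,7] S\PP  lex  "every"
[4,7] S\N  <B  k=6
[0,7] S  <  k=4

[0,7] S   <
  [0,4] N   <
    [0,3] N\NP   <B
      [0,2] (PP\NP)\NP   >
        [0,1] "that" : ((PP\NP)\NP)/S
        [1,2] "no" : S
      [2,3] "found" : N\(PP\NP)
    [3,4] "clearly" : N\(N\NP)
  [4,7] S\N   <B
    [4,6] PP\N   <
      [4,5] "in" : S
      [5,6] "read" : (PP\N)\S
    [6,7] "every" : S\PP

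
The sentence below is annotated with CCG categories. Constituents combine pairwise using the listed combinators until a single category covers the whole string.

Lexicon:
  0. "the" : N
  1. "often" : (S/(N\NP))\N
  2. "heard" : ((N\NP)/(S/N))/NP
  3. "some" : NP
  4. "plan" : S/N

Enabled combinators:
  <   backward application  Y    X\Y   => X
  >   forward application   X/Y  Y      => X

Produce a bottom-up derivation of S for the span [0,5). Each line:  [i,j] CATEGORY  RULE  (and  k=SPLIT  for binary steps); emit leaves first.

[0,1] N  lex  "the"
[1,2] (S/(N\NP))\N  lex  "often"
[0,2] S/(N\NP)  <  k=1
[2,3] ((N\NP)/(S/N))/NP  lex  "heard"
[3,4] NP  lex  "some"
[2,4] (N\NP)/(S/N)  >  k=3
[4,5] S/N  lex  "plan"
[2,5] N\NP  >  k=4
[0,5] S  >  k=2

[0,5] S   >
  [0,2] S/(N\NP)   <
    [0,1] "the" : N
    [1,2] "often" : (S/(N\NP))\N
  [2,5] N\NP   >
    [2,4] (N\NP)/(S/N)   >
      [2,3] "heard" : ((N\NP)/(S/N))/NP
      [3,4] "some" : NP
    [4,5] "plan" : S/N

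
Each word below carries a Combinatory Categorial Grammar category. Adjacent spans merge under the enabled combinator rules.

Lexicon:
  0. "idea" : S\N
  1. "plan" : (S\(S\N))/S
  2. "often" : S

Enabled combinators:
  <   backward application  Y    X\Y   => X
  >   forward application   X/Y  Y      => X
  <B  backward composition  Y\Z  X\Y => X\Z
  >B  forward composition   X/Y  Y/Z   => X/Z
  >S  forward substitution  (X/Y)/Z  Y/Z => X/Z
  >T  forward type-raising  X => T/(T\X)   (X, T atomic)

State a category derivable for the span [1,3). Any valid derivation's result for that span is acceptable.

[0,3] S   <
  [0,1] "idea" : S\N
  [1,3] S\(S\N)   >
    [1,2] "plan" : (S\(S\N))/S
    [2,3] "often" : S

S\(S\N)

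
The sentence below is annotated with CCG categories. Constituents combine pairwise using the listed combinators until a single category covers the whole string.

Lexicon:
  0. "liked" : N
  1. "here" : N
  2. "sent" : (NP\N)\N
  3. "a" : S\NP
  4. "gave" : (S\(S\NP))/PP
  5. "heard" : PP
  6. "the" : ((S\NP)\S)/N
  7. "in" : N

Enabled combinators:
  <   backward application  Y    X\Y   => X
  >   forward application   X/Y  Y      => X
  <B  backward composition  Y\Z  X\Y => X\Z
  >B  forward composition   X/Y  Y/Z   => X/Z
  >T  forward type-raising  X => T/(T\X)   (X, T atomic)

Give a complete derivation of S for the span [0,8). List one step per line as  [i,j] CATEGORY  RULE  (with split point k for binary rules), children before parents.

[0,8] S   <
  [0,1] "liked" : N
  [1,8] S\N   <B
    [1,3] NP\N   <
      [1,2] "here" : N
      [2,3] "sent" : (NP\N)\N
    [3,8] S\NP   <
      [3,6] S   <
        [3,4] "a" : S\NP
        [4,6] S\(S\NP)   >
          [4,5] "gave" : (S\(S\NP))/PP
          [5,6] "heard" : PP
      [6,8] (S\NP)\S   >
        [6,7] "the" : ((S\NP)\S)/N
        [7,8] "in" : N

[0,1] N  lex  "liked"
[1,2] N  lex  "here"
[2,3] (NP\N)\N  lex  "sent"
[1,3] NP\N  <  k=2
[3,4] S\NP  lex  "a"
[4,5] (S\(S\NP))/PP  lex  "gave"
[5,6] PP  lex  "heard"
[4,6] S\(S\NP)  >  k=5
[3,6] S  <  k=4
[6,7] ((S\NP)\S)/N  lex  "the"
[7,8] N  lex  "in"
[6,8] (S\NP)\S  >  k=7
[3,8] S\NP  <  k=6
[1,8] S\N  <B  k=3
[0,8] S  <  k=1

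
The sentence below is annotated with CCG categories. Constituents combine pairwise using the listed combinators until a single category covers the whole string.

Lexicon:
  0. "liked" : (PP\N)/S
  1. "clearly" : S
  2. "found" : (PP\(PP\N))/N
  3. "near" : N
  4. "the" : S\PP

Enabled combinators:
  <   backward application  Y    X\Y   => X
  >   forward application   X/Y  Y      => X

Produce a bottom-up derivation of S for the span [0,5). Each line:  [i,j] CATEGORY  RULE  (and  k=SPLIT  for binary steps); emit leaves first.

[0,1] (PP\N)/S  lex  "liked"
[1,2] S  lex  "clearly"
[0,2] PP\N  >  k=1
[2,3] (PP\(PP\N))/N  lex  "found"
[3,4] N  lex  "near"
[2,4] PP\(PP\N)  >  k=3
[0,4] PP  <  k=2
[4,5] S\PP  lex  "the"
[0,5] S  <  k=4

[0,5] S   <
  [0,4] PP   <
    [0,2] PP\N   >
      [0,1] "liked" : (PP\N)/S
      [1,2] "clearly" : S
    [2,4] PP\(PP\N)   >
      [2,3] "found" : (PP\(PP\N))/N
      [3,4] "near" : N
  [4,5] "the" : S\PP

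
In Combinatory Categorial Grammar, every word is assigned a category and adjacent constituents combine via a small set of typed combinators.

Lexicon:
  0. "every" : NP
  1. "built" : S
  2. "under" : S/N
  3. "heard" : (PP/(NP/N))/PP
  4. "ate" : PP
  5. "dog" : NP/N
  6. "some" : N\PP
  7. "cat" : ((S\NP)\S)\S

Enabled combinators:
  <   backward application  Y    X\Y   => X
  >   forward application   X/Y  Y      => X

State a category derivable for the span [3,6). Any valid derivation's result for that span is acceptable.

[0,8] S   <
  [0,1] "every" : NP
  [1,8] S\NP   <
    [1,2] "built" : S
    [2,8] (S\NP)\S   <
      [2,7] S   >
        [2,3] "under" : S/N
        [3,7] N   <
          [3,6] PP   >
            [3,5] PP/(NP/N)   >
              [3,4] "heard" : (PP/(NP/N))/PP
              [4,5] "ate" : PP
            [5,6] "dog" : NP/N
          [6,7] "some" : N\PP
      [7,8] "cat" : ((S\NP)\S)\S

PP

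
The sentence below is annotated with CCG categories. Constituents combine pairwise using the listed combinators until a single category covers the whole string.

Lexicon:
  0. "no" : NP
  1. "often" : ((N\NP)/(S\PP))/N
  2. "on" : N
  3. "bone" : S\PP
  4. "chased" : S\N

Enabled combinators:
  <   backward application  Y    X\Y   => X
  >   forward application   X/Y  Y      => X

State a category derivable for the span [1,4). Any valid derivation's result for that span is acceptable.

[0,5] S   <
  [0,4] N   <
    [0,1] "no" : NP
    [1,4] N\NP   >
      [1,3] (N\NP)/(S\PP)   >
        [1,2] "often" : ((N\NP)/(S\PP))/N
        [2,3] "on" : N
      [3,4] "bone" : S\PP
  [4,5] "chased" : S\N

N\NP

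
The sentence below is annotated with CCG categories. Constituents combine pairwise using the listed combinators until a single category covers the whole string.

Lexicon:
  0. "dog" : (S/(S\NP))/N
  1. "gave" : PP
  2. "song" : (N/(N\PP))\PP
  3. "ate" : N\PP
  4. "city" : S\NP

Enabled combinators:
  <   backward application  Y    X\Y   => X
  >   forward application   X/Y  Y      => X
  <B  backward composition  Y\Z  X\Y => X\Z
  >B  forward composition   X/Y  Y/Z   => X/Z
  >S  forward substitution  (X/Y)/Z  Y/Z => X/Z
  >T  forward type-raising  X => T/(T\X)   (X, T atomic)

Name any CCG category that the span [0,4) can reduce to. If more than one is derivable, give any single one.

[0,5] S   >
  [0,4] S/(S\NP)   >
    [0,1] "dog" : (S/(S\NP))/N
    [1,4] N   >
      [1,3] N/(N\PP)   <
        [1,2] "gave" : PP
        [2,3] "song" : (N/(N\PP))\PP
      [3,4] "ate" : N\PP
  [4,5] "city" : S\NP

S/(S\NP)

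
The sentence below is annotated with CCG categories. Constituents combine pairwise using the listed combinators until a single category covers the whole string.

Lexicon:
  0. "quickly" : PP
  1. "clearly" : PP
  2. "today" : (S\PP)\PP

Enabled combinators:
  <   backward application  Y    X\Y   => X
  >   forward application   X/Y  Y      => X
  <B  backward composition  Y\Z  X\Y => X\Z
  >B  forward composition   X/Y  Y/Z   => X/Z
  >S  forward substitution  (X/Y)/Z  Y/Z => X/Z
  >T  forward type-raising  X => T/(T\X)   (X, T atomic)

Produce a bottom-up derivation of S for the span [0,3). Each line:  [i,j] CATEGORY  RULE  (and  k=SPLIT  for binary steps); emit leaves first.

[0,1] PP  lex  "quickly"
[1,2] PP  lex  "clearly"
[2,3] (S\PP)\PP  lex  "today"
[1,3] S\PP  <  k=2
[0,3] S  <  k=1

[0,3] S   <
  [0,1] "quickly" : PP
  [1,3] S\PP   <
    [1,2] "clearly" : PP
    [2,3] "today" : (S\PP)\PP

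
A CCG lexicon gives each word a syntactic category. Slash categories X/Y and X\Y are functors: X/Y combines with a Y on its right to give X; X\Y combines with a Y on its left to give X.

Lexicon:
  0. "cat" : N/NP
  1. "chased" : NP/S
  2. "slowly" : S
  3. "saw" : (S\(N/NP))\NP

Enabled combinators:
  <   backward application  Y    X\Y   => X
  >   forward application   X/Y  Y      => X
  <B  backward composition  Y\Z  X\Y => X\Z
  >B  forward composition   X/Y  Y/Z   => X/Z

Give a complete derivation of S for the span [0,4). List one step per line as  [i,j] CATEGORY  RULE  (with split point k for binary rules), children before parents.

[0,1] N/NP  lex  "cat"
[1,2] NP/S  lex  "chased"
[2,3] S  lex  "slowly"
[1,3] NP  >  k=2
[3,4] (S\(N/NP))\NP  lex  "saw"
[1,4] S\(N/NP)  <  k=3
[0,4] S  <  k=1

[0,4] S   <
  [0,1] "cat" : N/NP
  [1,4] S\(N/NP)   <
    [1,3] NP   >
      [1,2] "chased" : NP/S
      [2,3] "slowly" : S
    [3,4] "saw" : (S\(N/NP))\NP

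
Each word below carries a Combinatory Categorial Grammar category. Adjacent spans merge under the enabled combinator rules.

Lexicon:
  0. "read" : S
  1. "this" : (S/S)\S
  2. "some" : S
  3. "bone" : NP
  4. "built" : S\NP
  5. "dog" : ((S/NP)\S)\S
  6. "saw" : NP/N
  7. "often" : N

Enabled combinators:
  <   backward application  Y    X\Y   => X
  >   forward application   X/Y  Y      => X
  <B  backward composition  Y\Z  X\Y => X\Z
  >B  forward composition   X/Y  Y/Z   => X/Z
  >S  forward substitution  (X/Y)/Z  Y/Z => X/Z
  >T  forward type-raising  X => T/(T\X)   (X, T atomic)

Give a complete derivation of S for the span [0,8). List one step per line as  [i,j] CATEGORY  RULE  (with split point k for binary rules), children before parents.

[0,1] S  lex  "read"
[1,2] (S/S)\S  lex  "this"
[0,2] S/S  <  k=1
[2,3] S  lex  "some"
[3,4] NP  lex  "bone"
[3,4] S/(S\NP)  >T
[4,5] S\NP  lex  "built"
[3,5] S  >  k=4
[5,6] ((S/NP)\S)\S  lex  "dog"
[3,6] (S/NP)\S  <  k=5
[2,6] S/NP  <  k=3
[0,6] S/NP  >B  k=2
[6,7] NP/N  lex  "saw"
[7,8] N  lex  "often"
[6,8] NP  >  k=7
[0,8] S  >  k=6

[0,8] S   >
  [0,6] S/NP   >B
    [0,2] S/S   <
      [0,1] "read" : S
      [1,2] "this" : (S/S)\S
    [2,6] S/NP   <
      [2,3] "some" : S
      [3,6] (S/NP)\S   <
        [3,5] S   >
          [3,4] S/(S\NP)   >T
            [3,4] "bone" : NP
          [4,5] "built" : S\NP
        [5,6] "dog" : ((S/NP)\S)\S
  [6,8] NP   >
    [6,7] "saw" : NP/N
    [7,8] "often" : N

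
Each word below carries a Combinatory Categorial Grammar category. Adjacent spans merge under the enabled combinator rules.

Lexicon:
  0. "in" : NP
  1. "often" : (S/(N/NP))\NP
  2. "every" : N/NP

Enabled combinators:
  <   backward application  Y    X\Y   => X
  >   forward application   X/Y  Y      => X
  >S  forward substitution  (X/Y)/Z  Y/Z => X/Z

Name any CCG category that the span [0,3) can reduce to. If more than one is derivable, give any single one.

[0,3] S   >
  [0,2] S/(N/NP)   <
    [0,1] "in" : NP
    [1,2] "often" : (S/(N/NP))\NP
  [2,3] "every" : N/NP

S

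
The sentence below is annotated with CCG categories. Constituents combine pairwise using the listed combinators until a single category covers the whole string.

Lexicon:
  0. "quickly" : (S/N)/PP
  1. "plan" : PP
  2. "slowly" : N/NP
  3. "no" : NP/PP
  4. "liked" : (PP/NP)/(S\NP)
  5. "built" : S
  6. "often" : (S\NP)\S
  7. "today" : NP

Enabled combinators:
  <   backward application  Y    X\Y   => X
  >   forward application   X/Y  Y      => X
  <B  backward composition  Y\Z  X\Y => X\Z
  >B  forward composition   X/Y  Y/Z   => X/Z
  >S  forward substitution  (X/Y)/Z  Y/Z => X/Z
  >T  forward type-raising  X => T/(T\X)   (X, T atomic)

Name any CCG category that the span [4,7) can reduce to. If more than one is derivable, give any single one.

PP/NP

[0,8] S   >
  [0,3] S/NP   >B
    [0,2] S/N   >
      [0,1] "quickly" : (S/N)/PP
      [1,2] "plan" : PP
    [2,3] "slowly" : N/NP
  [3,8] NP   >
    [3,4] "no" : NP/PP
    [4,8] PP   >
      [4,7] PP/NP   >
        [4,5] "liked" : (PP/NP)/(S\NP)
        [5,7] S\NP   <
          [5,6] "built" : S
          [6,7] "often" : (S\NP)\S
      [7,8] "today" : NP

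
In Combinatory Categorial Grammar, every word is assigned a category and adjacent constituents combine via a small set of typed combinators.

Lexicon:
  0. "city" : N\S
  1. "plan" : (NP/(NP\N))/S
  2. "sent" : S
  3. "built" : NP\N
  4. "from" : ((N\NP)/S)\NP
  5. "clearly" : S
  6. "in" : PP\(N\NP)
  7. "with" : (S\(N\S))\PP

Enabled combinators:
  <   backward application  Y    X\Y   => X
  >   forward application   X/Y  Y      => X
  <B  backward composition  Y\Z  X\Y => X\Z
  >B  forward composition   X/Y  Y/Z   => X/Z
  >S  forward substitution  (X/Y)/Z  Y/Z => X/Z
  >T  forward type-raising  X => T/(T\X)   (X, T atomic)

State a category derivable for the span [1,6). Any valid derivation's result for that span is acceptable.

N\NP

[0,8] S   <
  [0,1] "city" : N\S
  [1,8] S\(N\S)   <
    [1,7] PP   <
      [1,6] N\NP   >
        [1,5] (N\NP)/S   <
          [1,4] NP   >
            [1,3] NP/(NP\N)   >
              [1,2] "plan" : (NP/(NP\N))/S
              [2,3] "sent" : S
            [3,4] "built" : NP\N
          [4,5] "from" : ((N\NP)/S)\NP
        [5,6] "clearly" : S
      [6,7] "in" : PP\(N\NP)
    [7,8] "with" : (S\(N\S))\PP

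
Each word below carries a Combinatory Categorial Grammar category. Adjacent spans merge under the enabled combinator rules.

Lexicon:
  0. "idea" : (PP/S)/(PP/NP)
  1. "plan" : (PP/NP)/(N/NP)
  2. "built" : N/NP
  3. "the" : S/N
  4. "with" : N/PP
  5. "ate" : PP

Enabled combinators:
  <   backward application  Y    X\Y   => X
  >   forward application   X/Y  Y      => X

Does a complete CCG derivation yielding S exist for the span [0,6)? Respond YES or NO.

(PP/S)/(PP/NP) (PP/NP)/(N/NP) N/NP S/N N/PP PP
CKY chart[0,6] = {PP}; S ∉ chart

NO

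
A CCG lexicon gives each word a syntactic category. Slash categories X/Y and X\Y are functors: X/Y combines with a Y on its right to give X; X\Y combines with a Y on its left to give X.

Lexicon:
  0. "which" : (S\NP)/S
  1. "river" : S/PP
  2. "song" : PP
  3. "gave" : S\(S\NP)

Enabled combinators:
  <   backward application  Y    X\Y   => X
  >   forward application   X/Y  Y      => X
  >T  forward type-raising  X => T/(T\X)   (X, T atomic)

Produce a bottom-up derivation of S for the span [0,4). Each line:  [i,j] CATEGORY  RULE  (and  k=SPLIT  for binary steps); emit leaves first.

[0,4] S   <
  [0,3] S\NP   >
    [0,1] "which" : (S\NP)/S
    [1,3] S   >
      [1,2] "river" : S/PP
      [2,3] "song" : PP
  [3,4] "gave" : S\(S\NP)

[0,1] (S\NP)/S  lex  "which"
[1,2] S/PP  lex  "river"
[2,3] PP  lex  "song"
[1,3] S  >  k=2
[0,3] S\NP  >  k=1
[3,4] S\(S\NP)  lex  "gave"
[0,4] S  <  k=3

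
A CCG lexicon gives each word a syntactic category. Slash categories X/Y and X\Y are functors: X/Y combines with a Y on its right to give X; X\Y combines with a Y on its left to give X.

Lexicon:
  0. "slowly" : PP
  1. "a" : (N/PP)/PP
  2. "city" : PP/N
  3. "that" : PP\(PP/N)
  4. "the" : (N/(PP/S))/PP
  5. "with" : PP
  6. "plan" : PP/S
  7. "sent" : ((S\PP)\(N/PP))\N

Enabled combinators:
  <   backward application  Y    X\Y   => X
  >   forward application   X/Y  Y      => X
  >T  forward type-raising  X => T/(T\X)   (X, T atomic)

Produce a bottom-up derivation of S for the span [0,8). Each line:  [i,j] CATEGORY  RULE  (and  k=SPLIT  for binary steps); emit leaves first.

[0,1] PP  lex  "slowly"
[1,2] (N/PP)/PP  lex  "a"
[2,3] PP/N  lex  "city"
[3,4] PP\(PP/N)  lex  "that"
[2,4] PP  <  k=3
[1,4] N/PP  >  k=2
[4,5] (N/(PP/S))/PP  lex  "the"
[5,6] PP  lex  "with"
[4,6] N/(PP/S)  >  k=5
[6,7] PP/S  lex  "plan"
[4,7] N  >  k=6
[7,8] ((S\PP)\(N/PP))\N  lex  "sent"
[4,8] (S\PP)\(N/PP)  <  k=7
[1,8] S\PP  <  k=4
[0,8] S  <  k=1

[0,8] S   <
  [0,1] "slowly" : PP
  [1,8] S\PP   <
    [1,4] N/PP   >
      [1,2] "a" : (N/PP)/PP
      [2,4] PP   <
        [2,3] "city" : PP/N
        [3,4] "that" : PP\(PP/N)
    [4,8] (S\PP)\(N/PP)   <
      [4,7] N   >
        [4,6] N/(PP/S)   >
          [4,5] "the" : (N/(PP/S))/PP
          [5,6] "with" : PP
        [6,7] "plan" : PP/S
      [7,8] "sent" : ((S\PP)\(N/PP))\N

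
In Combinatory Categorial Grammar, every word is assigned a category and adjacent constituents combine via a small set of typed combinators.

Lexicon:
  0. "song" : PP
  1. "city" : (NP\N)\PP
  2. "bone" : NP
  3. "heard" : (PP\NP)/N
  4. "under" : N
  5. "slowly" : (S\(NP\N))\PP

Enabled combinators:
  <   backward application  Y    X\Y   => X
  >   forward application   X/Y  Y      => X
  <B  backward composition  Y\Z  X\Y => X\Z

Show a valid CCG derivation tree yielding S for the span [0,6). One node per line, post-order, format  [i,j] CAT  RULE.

[0,1] PP  lex  "song"
[1,2] (NP\N)\PP  lex  "city"
[0,2] NP\N  <  k=1
[2,3] NP  lex  "bone"
[3,4] (PP\NP)/N  lex  "heard"
[4,5] N  lex  "under"
[3,5] PP\NP  >  k=4
[2,5] PP  <  k=3
[5,6] (S\(NP\N))\PP  lex  "slowly"
[2,6] S\(NP\N)  <  k=5
[0,6] S  <  k=2

[0,6] S   <
  [0,2] NP\N   <
    [0,1] "song" : PP
    [1,2] "city" : (NP\N)\PP
  [2,6] S\(NP\N)   <
    [2,5] PP   <
      [2,3] "bone" : NP
      [3,5] PP\NP   >
        [3,4] "heard" : (PP\NP)/N
        [4,5] "under" : N
    [5,6] "slowly" : (S\(NP\N))\PP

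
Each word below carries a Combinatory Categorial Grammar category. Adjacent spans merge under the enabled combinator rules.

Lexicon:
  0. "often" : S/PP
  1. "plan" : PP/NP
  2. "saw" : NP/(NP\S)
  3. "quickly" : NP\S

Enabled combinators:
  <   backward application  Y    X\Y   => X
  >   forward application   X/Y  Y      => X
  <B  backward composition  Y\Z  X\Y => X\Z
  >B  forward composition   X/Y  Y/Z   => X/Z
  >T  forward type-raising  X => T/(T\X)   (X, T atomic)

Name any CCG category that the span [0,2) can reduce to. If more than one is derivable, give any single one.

S/NP

[0,4] S   >
  [0,2] S/NP   >B
    [0,1] "often" : S/PP
    [1,2] "plan" : PP/NP
  [2,4] NP   >
    [2,3] "saw" : NP/(NP\S)
    [3,4] "quickly" : NP\S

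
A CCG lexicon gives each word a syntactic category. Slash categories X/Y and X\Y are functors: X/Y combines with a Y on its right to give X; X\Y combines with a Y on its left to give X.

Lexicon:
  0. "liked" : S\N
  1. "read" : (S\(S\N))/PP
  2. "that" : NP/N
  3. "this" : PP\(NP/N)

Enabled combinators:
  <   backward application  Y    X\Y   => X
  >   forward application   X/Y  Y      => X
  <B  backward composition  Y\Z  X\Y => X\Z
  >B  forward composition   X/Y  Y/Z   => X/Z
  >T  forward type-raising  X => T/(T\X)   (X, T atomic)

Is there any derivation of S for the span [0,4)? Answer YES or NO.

[0,4] S   <
  [0,1] "liked" : S\N
  [1,4] S\(S\N)   >
    [1,2] "read" : (S\(S\N))/PP
    [2,4] PP   <
      [2,3] "that" : NP/N
      [3,4] "this" : PP\(NP/N)

YES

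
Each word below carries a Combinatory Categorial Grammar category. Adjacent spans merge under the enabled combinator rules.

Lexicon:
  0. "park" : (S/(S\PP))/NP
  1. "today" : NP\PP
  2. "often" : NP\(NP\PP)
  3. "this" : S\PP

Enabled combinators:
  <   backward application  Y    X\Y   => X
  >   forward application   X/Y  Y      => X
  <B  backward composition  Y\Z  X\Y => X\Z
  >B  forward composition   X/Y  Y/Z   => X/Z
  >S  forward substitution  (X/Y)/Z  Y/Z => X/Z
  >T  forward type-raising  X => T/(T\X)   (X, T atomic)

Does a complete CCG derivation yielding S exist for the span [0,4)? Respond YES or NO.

YES

[0,4] S   >
  [0,3] S/(S\PP)   >
    [0,1] "park" : (S/(S\PP))/NP
    [1,3] NP   <
      [1,2] "today" : NP\PP
      [2,3] "often" : NP\(NP\PP)
  [3,4] "this" : S\PP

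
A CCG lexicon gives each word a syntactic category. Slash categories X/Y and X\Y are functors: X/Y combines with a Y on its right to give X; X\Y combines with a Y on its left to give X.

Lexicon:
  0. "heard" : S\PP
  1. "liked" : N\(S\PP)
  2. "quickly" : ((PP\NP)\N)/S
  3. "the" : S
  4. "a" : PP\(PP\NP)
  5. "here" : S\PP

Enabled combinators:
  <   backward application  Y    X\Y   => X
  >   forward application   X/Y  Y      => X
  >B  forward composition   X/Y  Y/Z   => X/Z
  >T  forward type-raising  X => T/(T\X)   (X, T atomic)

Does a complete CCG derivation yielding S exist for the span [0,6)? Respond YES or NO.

[0,6] S   <
  [0,5] PP   <
    [0,4] PP\NP   <
      [0,2] N   <
        [0,1] "heard" : S\PP
        [1,2] "liked" : N\(S\PP)
      [2,4] (PP\NP)\N   >
        [2,3] "quickly" : ((PP\NP)\N)/S
        [3,4] "the" : S
    [4,5] "a" : PP\(PP\NP)
  [5,6] "here" : S\PP

YES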